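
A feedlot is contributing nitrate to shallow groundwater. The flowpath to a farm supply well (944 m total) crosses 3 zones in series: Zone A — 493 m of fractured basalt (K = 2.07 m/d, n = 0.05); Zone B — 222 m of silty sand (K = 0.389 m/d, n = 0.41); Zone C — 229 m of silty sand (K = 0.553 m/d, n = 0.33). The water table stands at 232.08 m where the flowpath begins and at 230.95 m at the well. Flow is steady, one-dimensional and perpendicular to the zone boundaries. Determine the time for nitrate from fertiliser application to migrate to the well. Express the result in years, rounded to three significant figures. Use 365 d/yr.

Total head drop ΔH = 232.08 − 230.95 = 1.13 m
Continuity: the same q passes through each zone, so ΔH = q·Σ(L_j/K_j) — the zones act as resistances in series.
Σ(L/K) = 493/2.07 + 222/0.389 + 229/0.553 = 238.2 + 570.7 + 414.1 = 1223 d
q = ΔH / Σ(L/K) = 1.13 / 1223 = 9.240e-4 m/d (same in every zone)
Zone A: v = q/n = 9.240e-4/0.05 = 0.01848 m/d → t_A = 493/0.01848 = 26680 d
Zone B: v = q/n = 9.240e-4/0.41 = 0.002254 m/d → t_B = 222/0.002254 = 98510 d
Zone C: v = q/n = 9.240e-4/0.33 = 0.002800 m/d → t_C = 229/0.002800 = 81790 d
Total t = 26680 + 98510 + 81790 = 207000 d
   = 207000 / 365 = 567 yr

567 years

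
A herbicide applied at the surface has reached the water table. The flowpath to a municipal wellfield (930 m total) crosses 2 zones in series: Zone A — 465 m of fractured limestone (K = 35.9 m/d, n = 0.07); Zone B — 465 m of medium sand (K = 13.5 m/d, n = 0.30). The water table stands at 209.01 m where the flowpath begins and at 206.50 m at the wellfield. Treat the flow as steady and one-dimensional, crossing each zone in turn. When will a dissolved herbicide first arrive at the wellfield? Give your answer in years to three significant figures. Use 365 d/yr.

8.90 years

Total head drop ΔH = 209.01 − 206.50 = 2.51 m
Steady 1-D flow in series ⇒ the Darcy flux q is identical in every zone and the zone head losses add (resistances L/K in series).
Σ(L/K) = 465/35.9 + 465/13.5 = 12.95 + 34.44 = 47.40 d
q = ΔH / Σ(L/K) = 2.51 / 47.40 = 0.05296 m/d (same in every zone)
Zone A: v = q/n = 0.05296/0.07 = 0.7565 m/d → t_A = 465/0.7565 = 614.7 d
Zone B: v = q/n = 0.05296/0.30 = 0.1765 m/d → t_B = 465/0.1765 = 2634 d
Total t = 614.7 + 2634 = 3249 d
   = 3249 / 365 = 8.90 yr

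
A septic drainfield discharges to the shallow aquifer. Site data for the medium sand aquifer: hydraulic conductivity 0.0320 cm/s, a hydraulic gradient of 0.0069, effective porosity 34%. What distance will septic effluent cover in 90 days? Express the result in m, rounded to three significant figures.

K = 0.0320 cm/s × 864 = 27.65 m/d
q = Ki = 27.65 × 0.0069 = 0.1908 m/d
Average linear velocity = 0.1908 / 0.34 = 0.5611 m/d
L = v × T = 0.5611 × 90 = 50.50 m

50.5 m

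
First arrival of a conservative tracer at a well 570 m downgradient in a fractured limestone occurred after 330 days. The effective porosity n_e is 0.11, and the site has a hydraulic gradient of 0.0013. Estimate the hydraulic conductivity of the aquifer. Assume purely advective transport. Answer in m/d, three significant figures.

v = L / t = 570 / 330 = 1.727 m/d
K = v · n / i = 1.727 × 0.11 / 0.0013 = 146 m/d

146 m/d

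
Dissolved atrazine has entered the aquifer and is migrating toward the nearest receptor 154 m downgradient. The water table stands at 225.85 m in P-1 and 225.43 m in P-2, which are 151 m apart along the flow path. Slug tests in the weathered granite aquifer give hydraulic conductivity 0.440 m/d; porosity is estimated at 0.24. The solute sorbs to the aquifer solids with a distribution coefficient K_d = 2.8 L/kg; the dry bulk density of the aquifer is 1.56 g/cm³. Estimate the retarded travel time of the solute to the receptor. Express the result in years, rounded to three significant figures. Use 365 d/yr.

1590 years

Hydraulic gradient i = (225.85 − 225.43) / 151 = 0.42 / 151 = 0.002781
q = Ki = 0.440 × 0.002781 = 0.001224 m/d
Average linear velocity = 0.001224 / 0.24 = 0.005099 m/d
Retardation R = 1 + ρ_b·K_d/n = 1 + 1.56×2.8/0.24 = 19.20
Contaminant velocity v_c = v/R = 0.005099/19.20 = 2.656e-4 m/d
t = L/v_c = 154/2.656e-4 = 579800 d
   = 579800/365 = 1590 yr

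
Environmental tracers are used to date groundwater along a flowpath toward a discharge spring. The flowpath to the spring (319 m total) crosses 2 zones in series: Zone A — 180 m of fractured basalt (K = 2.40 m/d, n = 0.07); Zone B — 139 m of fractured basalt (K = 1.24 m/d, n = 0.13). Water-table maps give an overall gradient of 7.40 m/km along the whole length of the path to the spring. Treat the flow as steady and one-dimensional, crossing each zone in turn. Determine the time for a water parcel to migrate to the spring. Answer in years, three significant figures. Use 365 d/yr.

Steady 1-D flow in series ⇒ the Darcy flux q is identical in every zone and the zone head losses add (resistances L/K in series).
Σ(L/K) = 180/2.40 + 139/1.24 = 75.00 + 112.1 = 187.1 d
K_eq = L_total / Σ(L/K) = 319 / 187.1 = 1.705 m/d
q = K_eq · i = 1.705 × 0.0074 = 0.01262 m/d (same in every zone)
Zone A: v = q/n = 0.01262/0.07 = 0.1802 m/d → t_A = 180/0.1802 = 998.7 d
Zone B: v = q/n = 0.01262/0.13 = 0.09705 m/d → t_B = 139/0.09705 = 1432 d
Total t = 998.7 + 1432 = 2431 d
   = 2431 / 365 = 6.66 yr

6.66 years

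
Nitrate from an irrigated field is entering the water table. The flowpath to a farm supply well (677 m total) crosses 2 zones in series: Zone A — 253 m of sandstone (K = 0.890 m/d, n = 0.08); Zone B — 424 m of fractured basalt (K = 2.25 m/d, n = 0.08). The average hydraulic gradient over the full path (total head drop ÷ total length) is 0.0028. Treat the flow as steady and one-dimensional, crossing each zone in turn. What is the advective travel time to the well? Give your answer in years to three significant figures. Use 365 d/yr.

37.0 years

For zones in series the flux q is common to all zones; the equivalent conductivity is the harmonic (thickness-weighted) mean, K_eq = L_total / Σ(L_j/K_j).
Σ(L/K) = 253/0.890 + 424/2.25 = 284.3 + 188.4 = 472.7 d
K_eq = L_total / Σ(L/K) = 677 / 472.7 = 1.432 m/d
q = K_eq · i = 1.432 × 0.0028 = 0.004010 m/d (same in every zone)
Zone A: v = q/n = 0.004010/0.08 = 0.05013 m/d → t_A = 253/0.05013 = 5047 d
Zone B: v = q/n = 0.004010/0.08 = 0.05013 m/d → t_B = 424/0.05013 = 8459 d
Total t = 5047 + 8459 = 13510 d
   = 13510 / 365 = 37.0 yr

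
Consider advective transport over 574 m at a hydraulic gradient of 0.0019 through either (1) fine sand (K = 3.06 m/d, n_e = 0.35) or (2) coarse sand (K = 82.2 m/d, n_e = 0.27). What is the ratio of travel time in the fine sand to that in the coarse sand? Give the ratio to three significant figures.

Unit 1 (fine sand): v = 3.06×0.0019/0.35 = 0.01661 m/d, t = 574/0.01661 = 34550 d
Unit 2 (coarse sand): v = 82.2×0.0019/0.27 = 0.5784 m/d, t = 574/0.5784 = 992.3 d
t(fine sand) / t(coarse sand) = 34550/992.3 = 34.8

34.8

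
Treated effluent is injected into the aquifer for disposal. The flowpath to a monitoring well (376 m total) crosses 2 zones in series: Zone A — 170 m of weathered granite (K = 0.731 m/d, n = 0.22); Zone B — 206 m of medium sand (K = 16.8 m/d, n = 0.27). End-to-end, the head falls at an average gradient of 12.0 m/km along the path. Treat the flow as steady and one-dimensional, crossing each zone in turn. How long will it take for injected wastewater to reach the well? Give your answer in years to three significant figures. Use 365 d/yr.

For zones in series the flux q is common to all zones; the equivalent conductivity is the harmonic (thickness-weighted) mean, K_eq = L_total / Σ(L_j/K_j).
Σ(L/K) = 170/0.731 + 206/16.8 = 232.6 + 12.26 = 244.8 d
K_eq = L_total / Σ(L/K) = 376 / 244.8 = 1.536 m/d
q = K_eq · i = 1.536 × 0.012 = 0.01843 m/d (same in every zone)
Zone A: v = q/n = 0.01843/0.22 = 0.08377 m/d → t_A = 170/0.08377 = 2029 d
Zone B: v = q/n = 0.01843/0.27 = 0.06826 m/d → t_B = 206/0.06826 = 3018 d
Total t = 2029 + 3018 = 5047 d
   = 5047 / 365 = 13.8 yr

13.8 years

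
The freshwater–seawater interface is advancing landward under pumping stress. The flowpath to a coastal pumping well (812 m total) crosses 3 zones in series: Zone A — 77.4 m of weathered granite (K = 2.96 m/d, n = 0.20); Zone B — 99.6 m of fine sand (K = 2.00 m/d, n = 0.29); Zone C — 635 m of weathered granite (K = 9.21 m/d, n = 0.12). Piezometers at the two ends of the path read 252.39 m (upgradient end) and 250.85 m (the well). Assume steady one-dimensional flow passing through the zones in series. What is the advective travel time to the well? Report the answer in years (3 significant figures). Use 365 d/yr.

31.1 years

Total head drop ΔH = 252.39 − 250.85 = 1.54 m
Continuity: the same q passes through each zone, so ΔH = q·Σ(L_j/K_j) — the zones act as resistances in series.
Σ(L/K) = 77.4/2.96 + 99.6/2.00 + 635/9.21 = 26.15 + 49.80 + 68.95 = 144.9 d
q = ΔH / Σ(L/K) = 1.54 / 144.9 = 0.01063 m/d (same in every zone)
Zone A: v = q/n = 0.01063/0.20 = 0.05314 m/d → t_A = 77.4/0.05314 = 1456 d
Zone B: v = q/n = 0.01063/0.29 = 0.03665 m/d → t_B = 99.6/0.03665 = 2718 d
Zone C: v = q/n = 0.01063/0.12 = 0.08857 m/d → t_C = 635/0.08857 = 7170 d
Total t = 1456 + 2718 + 7170 = 11340 d
   = 11340 / 365 = 31.1 yr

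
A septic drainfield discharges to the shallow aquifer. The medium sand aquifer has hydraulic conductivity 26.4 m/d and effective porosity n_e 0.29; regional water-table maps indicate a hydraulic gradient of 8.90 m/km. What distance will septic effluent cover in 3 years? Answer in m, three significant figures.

887 m

Darcy flux q = K·i = 26.4 × 0.0089 = 0.2350 m/d
v = Ki/n = 26.4·0.0089/0.29 = 0.8102 m/d
T = 3 yr × 365 = 1095 d
L = v × T = 0.8102 × 1095 = 887.2 m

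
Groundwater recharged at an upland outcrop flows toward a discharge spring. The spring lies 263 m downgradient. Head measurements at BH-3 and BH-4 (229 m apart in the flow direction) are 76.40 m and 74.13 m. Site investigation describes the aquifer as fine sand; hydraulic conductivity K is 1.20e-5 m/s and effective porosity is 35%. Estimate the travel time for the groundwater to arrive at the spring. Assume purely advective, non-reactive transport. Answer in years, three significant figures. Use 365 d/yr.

24.5 years

Hydraulic gradient i = (76.40 − 74.13) / 229 = 2.27 / 229 = 0.009913
K = 1.20e-5 m/s × 86400 s/d = 1.037 m/d
Specific discharge q = 1.037 × 0.009913 = 0.01028 m/d
Seepage velocity v = q / n = 0.01028 / 0.35 = 0.02936 m/d
t = L / v = 263 / 0.02936 = 8957 d
   = 8957 / 365 = 24.5 yr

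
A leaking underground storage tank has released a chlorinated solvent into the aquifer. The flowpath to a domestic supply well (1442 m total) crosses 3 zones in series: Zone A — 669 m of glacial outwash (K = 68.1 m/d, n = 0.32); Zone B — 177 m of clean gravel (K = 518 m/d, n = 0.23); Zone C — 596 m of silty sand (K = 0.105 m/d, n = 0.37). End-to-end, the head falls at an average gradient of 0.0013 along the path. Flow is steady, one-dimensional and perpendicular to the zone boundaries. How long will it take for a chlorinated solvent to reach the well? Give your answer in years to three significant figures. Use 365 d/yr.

Steady 1-D flow in series ⇒ the Darcy flux q is identical in every zone and the zone head losses add (resistances L/K in series).
Σ(L/K) = 669/68.1 + 177/518 + 596/0.105 = 9.824 + 0.3417 + 5676 = 5686 d
K_eq = L_total / Σ(L/K) = 1442 / 5686 = 0.2536 m/d
q = K_eq · i = 0.2536 × 0.0013 = 3.297e-4 m/d (same in every zone)
Zone A: v = q/n = 3.297e-4/0.32 = 0.001030 m/d → t_A = 669/0.001030 = 649400 d
Zone B: v = q/n = 3.297e-4/0.23 = 0.001433 m/d → t_B = 177/0.001433 = 123500 d
Zone C: v = q/n = 3.297e-4/0.37 = 8.910e-4 m/d → t_C = 596/8.910e-4 = 668900 d
Total t = 649400 + 123500 + 668900 = 1.442e6 d
   = 1.442e6 / 365 = 3950 yr

3950 years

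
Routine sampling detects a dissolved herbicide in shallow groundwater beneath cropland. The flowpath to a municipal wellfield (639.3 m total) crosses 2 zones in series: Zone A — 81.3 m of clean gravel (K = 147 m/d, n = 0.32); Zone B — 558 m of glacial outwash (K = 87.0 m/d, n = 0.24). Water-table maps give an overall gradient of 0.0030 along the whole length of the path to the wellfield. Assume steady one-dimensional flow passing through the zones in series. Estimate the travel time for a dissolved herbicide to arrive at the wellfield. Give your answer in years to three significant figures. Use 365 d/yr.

1.59 years

Continuity: the same q passes through each zone, so ΔH = q·Σ(L_j/K_j) — the zones act as resistances in series.
Σ(L/K) = 81.3/147 + 558/87.0 = 0.5531 + 6.414 = 6.967 d
K_eq = L_total / Σ(L/K) = 639.3 / 6.967 = 91.76 m/d
q = K_eq · i = 91.76 × 0.0030 = 0.2753 m/d (same in every zone)
Zone A: v = q/n = 0.2753/0.32 = 0.8603 m/d → t_A = 81.3/0.8603 = 94.50 d
Zone B: v = q/n = 0.2753/0.24 = 1.147 m/d → t_B = 558/1.147 = 486.5 d
Total t = 94.50 + 486.5 = 581.0 d
   = 581.0 / 365 = 1.59 yr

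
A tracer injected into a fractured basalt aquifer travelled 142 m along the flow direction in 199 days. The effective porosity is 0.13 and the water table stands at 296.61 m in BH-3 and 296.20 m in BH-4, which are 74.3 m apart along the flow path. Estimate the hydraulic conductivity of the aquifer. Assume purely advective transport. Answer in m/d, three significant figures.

16.8 m/d

Hydraulic gradient i = (296.61 − 296.20) / 74.3 = 0.41 / 74.3 = 0.005518
v = L / t = 142 / 199 = 0.7136 m/d
K = v · n / i = 0.7136 × 0.13 / 0.005518 = 16.8 m/d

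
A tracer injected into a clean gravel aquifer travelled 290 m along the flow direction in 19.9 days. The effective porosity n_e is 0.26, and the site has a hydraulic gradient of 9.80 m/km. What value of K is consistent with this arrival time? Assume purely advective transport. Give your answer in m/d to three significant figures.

387 m/d

v = L / t = 290 / 19.9 = 14.57 m/d
K = v · n / i = 14.57 × 0.26 / 0.0098 = 387 m/d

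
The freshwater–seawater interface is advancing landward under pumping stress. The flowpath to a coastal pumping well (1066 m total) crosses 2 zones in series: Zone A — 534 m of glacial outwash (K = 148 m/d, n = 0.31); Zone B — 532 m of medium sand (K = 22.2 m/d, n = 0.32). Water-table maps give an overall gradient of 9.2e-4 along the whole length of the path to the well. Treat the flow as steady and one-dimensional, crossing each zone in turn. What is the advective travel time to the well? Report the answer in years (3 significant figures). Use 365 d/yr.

25.9 years

For zones in series the flux q is common to all zones; the equivalent conductivity is the harmonic (thickness-weighted) mean, K_eq = L_total / Σ(L_j/K_j).
Σ(L/K) = 534/148 + 532/22.2 = 3.608 + 23.96 = 27.57 d
K_eq = L_total / Σ(L/K) = 1066 / 27.57 = 38.66 m/d
q = K_eq · i = 38.66 × 9.2e-4 = 0.03557 m/d (same in every zone)
Zone A: v = q/n = 0.03557/0.31 = 0.1147 m/d → t_A = 534/0.1147 = 4654 d
Zone B: v = q/n = 0.03557/0.32 = 0.1112 m/d → t_B = 532/0.1112 = 4786 d
Total t = 4654 + 4786 = 9440 d
   = 9440 / 365 = 25.9 yr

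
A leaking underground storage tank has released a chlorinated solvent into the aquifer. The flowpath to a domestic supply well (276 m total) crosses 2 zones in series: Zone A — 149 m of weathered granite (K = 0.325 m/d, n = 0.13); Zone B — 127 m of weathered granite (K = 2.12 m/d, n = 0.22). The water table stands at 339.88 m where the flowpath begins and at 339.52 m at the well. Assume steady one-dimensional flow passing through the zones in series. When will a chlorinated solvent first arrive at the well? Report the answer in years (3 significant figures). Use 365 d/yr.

Total head drop ΔH = 339.88 − 339.52 = 0.36 m
Steady 1-D flow in series ⇒ the Darcy flux q is identical in every zone and the zone head losses add (resistances L/K in series).
Σ(L/K) = 149/0.325 + 127/2.12 = 458.5 + 59.91 = 518.4 d
q = ΔH / Σ(L/K) = 0.36 / 518.4 = 6.945e-4 m/d (same in every zone)
Zone A: v = q/n = 6.945e-4/0.13 = 0.005342 m/d → t_A = 149/0.005342 = 27890 d
Zone B: v = q/n = 6.945e-4/0.22 = 0.003157 m/d → t_B = 127/0.003157 = 40230 d
Total t = 27890 + 40230 = 68120 d
   = 68120 / 365 = 187 yr

187 years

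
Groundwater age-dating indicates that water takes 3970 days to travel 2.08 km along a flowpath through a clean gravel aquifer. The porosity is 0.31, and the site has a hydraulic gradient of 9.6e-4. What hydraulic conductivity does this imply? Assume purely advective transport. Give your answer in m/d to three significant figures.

169 m/d

L = 2.08 km = 2080 m
v = L / t = 2080 / 3970 = 0.5239 m/d
K = v · n / i = 0.5239 × 0.31 / 9.6e-4 = 169 m/d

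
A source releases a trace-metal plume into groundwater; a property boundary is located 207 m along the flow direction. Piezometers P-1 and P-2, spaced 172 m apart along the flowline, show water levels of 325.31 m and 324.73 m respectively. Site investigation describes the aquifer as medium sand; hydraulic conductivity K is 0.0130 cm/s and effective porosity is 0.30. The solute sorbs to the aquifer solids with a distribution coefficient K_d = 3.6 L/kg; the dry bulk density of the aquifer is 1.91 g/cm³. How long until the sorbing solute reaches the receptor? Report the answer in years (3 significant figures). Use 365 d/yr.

Hydraulic gradient i = (325.31 − 324.73) / 172 = 0.58 / 172 = 0.003372
K = 0.0130 cm/s × 864 = 11.23 m/d
Specific discharge q = 11.23 × 0.003372 = 0.03788 m/d
Average linear velocity = 0.03788 / 0.30 = 0.1263 m/d
Retardation R = 1 + ρ_b·K_d/n = 1 + 1.91×3.6/0.30 = 23.92
Contaminant velocity v_c = v/R = 0.1263/23.92 = 0.005278 m/d
t = L/v_c = 207/0.005278 = 39220 d
   = 39220/365 = 107 yr

107 years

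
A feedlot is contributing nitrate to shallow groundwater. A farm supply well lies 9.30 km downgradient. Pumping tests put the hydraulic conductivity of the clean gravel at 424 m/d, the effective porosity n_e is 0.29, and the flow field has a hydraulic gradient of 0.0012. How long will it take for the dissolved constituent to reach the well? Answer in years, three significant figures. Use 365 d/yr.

14.5 years

Specific discharge q = 424 × 0.0012 = 0.5088 m/d
Average linear velocity = 0.5088 / 0.29 = 1.754 m/d
L = 9.30 km = 9300 m
t = L / v = 9300 / 1.754 = 5301 d
   = 5301 / 365 = 14.5 yr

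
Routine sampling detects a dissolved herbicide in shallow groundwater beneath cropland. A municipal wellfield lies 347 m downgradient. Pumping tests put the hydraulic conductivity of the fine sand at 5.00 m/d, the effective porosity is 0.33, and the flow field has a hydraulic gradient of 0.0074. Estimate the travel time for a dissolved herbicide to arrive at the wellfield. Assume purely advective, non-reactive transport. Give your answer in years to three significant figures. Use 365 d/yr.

8.48 years

Darcy flux q = K·i = 5.00 × 0.0074 = 0.03700 m/d
v_s = q/n_e = 0.03700/0.33 = 0.1121 m/d
t = L / v = 347 / 0.1121 = 3095 d
   = 3095 / 365 = 8.48 yr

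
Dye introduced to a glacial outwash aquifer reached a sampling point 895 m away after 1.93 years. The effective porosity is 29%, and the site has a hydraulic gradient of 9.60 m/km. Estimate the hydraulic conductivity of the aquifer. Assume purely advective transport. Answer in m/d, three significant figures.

t = 1.93 years = 704.4 d
v = L / t = 895 / 704.4 = 1.270 m/d
K = v · n / i = 1.270 × 0.29 / 0.0096 = 38.4 m/d

38.4 m/d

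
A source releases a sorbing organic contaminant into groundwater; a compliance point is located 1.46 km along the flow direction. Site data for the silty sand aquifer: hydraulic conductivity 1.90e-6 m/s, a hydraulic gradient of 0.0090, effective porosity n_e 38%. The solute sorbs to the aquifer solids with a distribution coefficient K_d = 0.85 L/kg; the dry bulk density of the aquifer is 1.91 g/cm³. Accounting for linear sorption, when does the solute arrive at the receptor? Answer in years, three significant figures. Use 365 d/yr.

K = 1.90e-6 m/s × 86400 s/d = 0.1642 m/d
Specific discharge q = 0.1642 × 0.0090 = 0.001477 m/d
Average linear velocity = 0.001477 / 0.38 = 0.003888 m/d
Retardation R = 1 + ρ_b·K_d/n = 1 + 1.91×0.85/0.38 = 5.272
Contaminant velocity v_c = v/R = 0.003888/5.272 = 7.374e-4 m/d
L = 1.46 km = 1460 m
t = L/v_c = 1460/7.374e-4 = 1.980e6 d
   = 1.980e6/365 = 5420 yr

5420 years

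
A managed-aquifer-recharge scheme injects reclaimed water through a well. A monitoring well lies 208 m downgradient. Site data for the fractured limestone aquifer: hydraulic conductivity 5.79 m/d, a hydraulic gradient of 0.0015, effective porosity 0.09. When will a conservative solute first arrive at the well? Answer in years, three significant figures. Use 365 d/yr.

5.91 years

Specific discharge q = 5.79 × 0.0015 = 0.008685 m/d
Seepage velocity v = q / n = 0.008685 / 0.09 = 0.09650 m/d
t = L / v = 208 / 0.09650 = 2155 d
   = 2155 / 365 = 5.91 yr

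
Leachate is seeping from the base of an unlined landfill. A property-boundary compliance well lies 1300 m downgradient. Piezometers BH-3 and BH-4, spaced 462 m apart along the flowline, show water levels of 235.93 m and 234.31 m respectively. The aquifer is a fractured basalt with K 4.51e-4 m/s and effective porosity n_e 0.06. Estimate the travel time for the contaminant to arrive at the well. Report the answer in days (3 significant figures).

571 days

Hydraulic gradient i = (235.93 − 234.31) / 462 = 1.62 / 462 = 0.003506
K = 4.51e-4 m/s × 86400 s/d = 38.97 m/d
Darcy flux q = K·i = 38.97 × 0.003506 = 0.1366 m/d
v = Ki/n = 38.97·0.003506/0.06 = 2.277 m/d
t = L / v = 1300 / 2.277 = 570.9 d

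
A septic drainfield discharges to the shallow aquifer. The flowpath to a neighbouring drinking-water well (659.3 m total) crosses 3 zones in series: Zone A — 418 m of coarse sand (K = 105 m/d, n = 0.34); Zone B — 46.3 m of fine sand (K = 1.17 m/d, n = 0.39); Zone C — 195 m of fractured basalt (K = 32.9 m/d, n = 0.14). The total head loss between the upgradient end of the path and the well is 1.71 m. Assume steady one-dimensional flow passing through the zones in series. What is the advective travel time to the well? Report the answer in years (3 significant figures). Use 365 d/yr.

Continuity: the same q passes through each zone, so ΔH = q·Σ(L_j/K_j) — the zones act as resistances in series.
Σ(L/K) = 418/105 + 46.3/1.17 + 195/32.9 = 3.981 + 39.57 + 5.927 = 49.48 d
q = ΔH / Σ(L/K) = 1.71 / 49.48 = 0.03456 m/d (same in every zone)
Zone A: v = q/n = 0.03456/0.34 = 0.1016 m/d → t_A = 418/0.1016 = 4112 d
Zone B: v = q/n = 0.03456/0.39 = 0.08861 m/d → t_B = 46.3/0.08861 = 522.5 d
Zone C: v = q/n = 0.03456/0.14 = 0.2468 m/d → t_C = 195/0.2468 = 790.0 d
Total t = 4112 + 522.5 + 790.0 = 5425 d
   = 5425 / 365 = 14.9 yr

14.9 years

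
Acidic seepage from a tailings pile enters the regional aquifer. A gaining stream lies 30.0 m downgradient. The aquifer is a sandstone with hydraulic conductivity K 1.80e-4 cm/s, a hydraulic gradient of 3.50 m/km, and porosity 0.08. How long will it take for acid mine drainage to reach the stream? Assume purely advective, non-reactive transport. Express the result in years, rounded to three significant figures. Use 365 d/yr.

12.1 years

K = 1.80e-4 cm/s × 864 = 0.1555 m/d
q = Ki = 0.1555 × 0.0035 = 5.443e-4 m/d
Seepage velocity v = q / n = 5.443e-4 / 0.08 = 0.006804 m/d
t = L / v = 30.0 / 0.006804 = 4409 d
   = 4409 / 365 = 12.1 yr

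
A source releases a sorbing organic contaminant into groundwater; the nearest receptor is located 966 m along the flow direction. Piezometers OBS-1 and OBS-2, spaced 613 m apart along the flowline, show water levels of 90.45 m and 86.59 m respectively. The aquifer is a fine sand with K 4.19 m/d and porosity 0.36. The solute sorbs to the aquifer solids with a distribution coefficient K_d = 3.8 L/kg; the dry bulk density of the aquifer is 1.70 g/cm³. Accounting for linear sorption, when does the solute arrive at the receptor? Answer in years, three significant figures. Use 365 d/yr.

684 years

Hydraulic gradient i = (90.45 − 86.59) / 613 = 3.86 / 613 = 0.006297
Darcy flux q = K·i = 4.19 × 0.006297 = 0.02638 m/d
Seepage velocity v = q / n = 0.02638 / 0.36 = 0.07329 m/d
Retardation R = 1 + ρ_b·K_d/n = 1 + 1.70×3.8/0.36 = 18.94
Contaminant velocity v_c = v/R = 0.07329/18.94 = 0.003869 m/d
t = L/v_c = 966/0.003869 = 249700 d
   = 249700/365 = 684 yr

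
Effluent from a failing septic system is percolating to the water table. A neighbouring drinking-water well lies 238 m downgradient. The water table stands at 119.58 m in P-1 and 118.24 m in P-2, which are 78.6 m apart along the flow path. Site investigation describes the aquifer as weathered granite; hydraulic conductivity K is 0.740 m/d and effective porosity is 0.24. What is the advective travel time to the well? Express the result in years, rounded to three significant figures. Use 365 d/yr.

Hydraulic gradient i = (119.58 − 118.24) / 78.6 = 1.34 / 78.6 = 0.01705
Darcy flux q = K·i = 0.740 × 0.01705 = 0.01262 m/d
v_s = q/n_e = 0.01262/0.24 = 0.05257 m/d
t = L / v = 238 / 0.05257 = 4528 d
   = 4528 / 365 = 12.4 yr

12.4 years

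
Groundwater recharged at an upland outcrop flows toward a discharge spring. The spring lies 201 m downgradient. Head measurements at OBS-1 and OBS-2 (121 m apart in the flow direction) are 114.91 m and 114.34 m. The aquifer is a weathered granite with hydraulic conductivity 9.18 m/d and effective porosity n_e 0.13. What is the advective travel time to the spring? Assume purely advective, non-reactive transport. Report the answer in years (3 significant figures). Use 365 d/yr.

Hydraulic gradient i = (114.91 − 114.34) / 121 = 0.57 / 121 = 0.004711
Darcy flux q = K·i = 9.18 × 0.004711 = 0.04324 m/d
v_s = q/n_e = 0.04324/0.13 = 0.3327 m/d
t = L / v = 201 / 0.3327 = 604.2 d
   = 604.2 / 365 = 1.66 yr

1.66 years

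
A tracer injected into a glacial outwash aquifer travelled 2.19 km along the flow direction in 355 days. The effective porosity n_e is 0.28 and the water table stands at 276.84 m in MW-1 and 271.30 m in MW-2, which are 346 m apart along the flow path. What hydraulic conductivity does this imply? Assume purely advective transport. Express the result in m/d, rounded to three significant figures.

Hydraulic gradient i = (276.84 − 271.30) / 346 = 5.54 / 346 = 0.01601
L = 2.19 km = 2190 m
v = L / t = 2190 / 355 = 6.169 m/d
K = v · n / i = 6.169 × 0.28 / 0.01601 = 108 m/d

108 m/d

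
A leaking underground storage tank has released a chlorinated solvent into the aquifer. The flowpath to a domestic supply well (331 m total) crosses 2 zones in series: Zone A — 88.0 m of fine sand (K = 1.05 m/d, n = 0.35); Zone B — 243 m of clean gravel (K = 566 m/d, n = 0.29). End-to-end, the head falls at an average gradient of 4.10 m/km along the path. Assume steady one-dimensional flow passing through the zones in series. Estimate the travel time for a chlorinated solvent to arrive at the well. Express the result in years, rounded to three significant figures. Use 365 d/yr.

17.2 years

For zones in series the flux q is common to all zones; the equivalent conductivity is the harmonic (thickness-weighted) mean, K_eq = L_total / Σ(L_j/K_j).
Σ(L/K) = 88.0/1.05 + 243/566 = 83.81 + 0.4293 = 84.24 d
K_eq = L_total / Σ(L/K) = 331 / 84.24 = 3.929 m/d
q = K_eq · i = 3.929 × 0.0041 = 0.01611 m/d (same in every zone)
Zone A: v = q/n = 0.01611/0.35 = 0.04603 m/d → t_A = 88.0/0.04603 = 1912 d
Zone B: v = q/n = 0.01611/0.29 = 0.05555 m/d → t_B = 243/0.05555 = 4374 d
Total t = 1912 + 4374 = 6286 d
   = 6286 / 365 = 17.2 yr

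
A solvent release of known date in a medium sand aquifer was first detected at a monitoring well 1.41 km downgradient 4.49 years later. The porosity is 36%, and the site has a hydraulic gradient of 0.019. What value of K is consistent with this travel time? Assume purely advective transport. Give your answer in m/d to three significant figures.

16.3 m/d

t = 4.49 years = 1639 d
L = 1.41 km = 1410 m
v = L / t = 1410 / 1639 = 0.8604 m/d
K = v · n / i = 0.8604 × 0.36 / 0.019 = 16.3 m/d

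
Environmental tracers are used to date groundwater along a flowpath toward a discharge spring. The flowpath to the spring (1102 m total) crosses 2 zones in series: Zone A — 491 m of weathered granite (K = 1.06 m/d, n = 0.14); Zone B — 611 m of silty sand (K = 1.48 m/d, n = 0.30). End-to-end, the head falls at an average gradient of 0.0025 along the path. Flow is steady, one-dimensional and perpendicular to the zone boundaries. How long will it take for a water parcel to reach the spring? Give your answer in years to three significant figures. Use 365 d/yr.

For zones in series the flux q is common to all zones; the equivalent conductivity is the harmonic (thickness-weighted) mean, K_eq = L_total / Σ(L_j/K_j).
Σ(L/K) = 491/1.06 + 611/1.48 = 463.2 + 412.8 = 876.0 d
K_eq = L_total / Σ(L/K) = 1102 / 876.0 = 1.258 m/d
q = K_eq · i = 1.258 × 0.0025 = 0.003145 m/d (same in every zone)
Zone A: v = q/n = 0.003145/0.14 = 0.02246 m/d → t_A = 491/0.02246 = 21860 d
Zone B: v = q/n = 0.003145/0.30 = 0.01048 m/d → t_B = 611/0.01048 = 58290 d
Total t = 21860 + 58290 = 80140 d
   = 80140 / 365 = 220 yr

220 years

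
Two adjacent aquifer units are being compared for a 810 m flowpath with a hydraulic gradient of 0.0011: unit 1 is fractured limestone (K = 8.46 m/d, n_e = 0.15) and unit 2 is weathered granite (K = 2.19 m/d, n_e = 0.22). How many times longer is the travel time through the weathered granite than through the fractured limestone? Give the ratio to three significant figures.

Unit 1 (fractured limestone): v = 8.46×0.0011/0.15 = 0.06204 m/d, t = 810/0.06204 = 13060 d
Unit 2 (weathered granite): v = 2.19×0.0011/0.22 = 0.01095 m/d, t = 810/0.01095 = 73970 d
t(weathered granite) / t(fractured limestone) = 73970/13060 = 5.67

5.67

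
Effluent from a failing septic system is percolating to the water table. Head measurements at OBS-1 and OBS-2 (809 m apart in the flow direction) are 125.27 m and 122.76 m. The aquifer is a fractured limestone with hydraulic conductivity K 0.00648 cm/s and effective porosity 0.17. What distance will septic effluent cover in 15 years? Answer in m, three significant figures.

559 m

Hydraulic gradient i = (125.27 − 122.76) / 809 = 2.51 / 809 = 0.003103
K = 0.00648 cm/s × 864 = 5.599 m/d
q = Ki = 5.599 × 0.003103 = 0.01737 m/d
Average linear velocity = 0.01737 / 0.17 = 0.1022 m/d
T = 15 yr × 365 = 5475 d
L = v × T = 0.1022 × 5475 = 559.4 m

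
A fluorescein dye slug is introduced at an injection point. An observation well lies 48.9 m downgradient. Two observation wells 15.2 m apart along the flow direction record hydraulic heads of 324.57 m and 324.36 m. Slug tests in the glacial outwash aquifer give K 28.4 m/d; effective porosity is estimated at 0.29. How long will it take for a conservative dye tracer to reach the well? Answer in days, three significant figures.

36.1 days

Hydraulic gradient i = (324.57 − 324.36) / 15.2 = 0.21 / 15.2 = 0.01382
Specific discharge q = 28.4 × 0.01382 = 0.3924 m/d
v = Ki/n = 28.4·0.01382/0.29 = 1.353 m/d
t = L / v = 48.9 / 1.353 = 36.14 d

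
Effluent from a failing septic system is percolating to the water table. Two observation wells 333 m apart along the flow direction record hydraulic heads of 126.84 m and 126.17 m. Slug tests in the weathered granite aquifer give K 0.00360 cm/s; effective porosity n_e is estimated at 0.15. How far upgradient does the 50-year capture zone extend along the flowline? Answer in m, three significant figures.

Hydraulic gradient i = (126.84 − 126.17) / 333 = 0.67 / 333 = 0.002012
K = 0.00360 cm/s × 864 = 3.110 m/d
Darcy flux q = K·i = 3.110 × 0.002012 = 0.006258 m/d
Seepage velocity v = q / n = 0.006258 / 0.15 = 0.04172 m/d
T = 50 yr × 365 = 18250 d
L = v × T = 0.04172 × 18250 = 761.4 m

761 m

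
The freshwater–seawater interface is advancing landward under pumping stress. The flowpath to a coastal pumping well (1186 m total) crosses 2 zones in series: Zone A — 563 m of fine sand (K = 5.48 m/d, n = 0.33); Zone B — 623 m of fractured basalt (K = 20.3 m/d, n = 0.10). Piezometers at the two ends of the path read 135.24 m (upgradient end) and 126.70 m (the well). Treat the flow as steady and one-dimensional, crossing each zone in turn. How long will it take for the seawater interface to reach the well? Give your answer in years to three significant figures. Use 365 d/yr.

10.6 years

Total head drop ΔH = 135.24 − 126.70 = 8.54 m
Continuity: the same q passes through each zone, so ΔH = q·Σ(L_j/K_j) — the zones act as resistances in series.
Σ(L/K) = 563/5.48 + 623/20.3 = 102.7 + 30.69 = 133.4 d
q = ΔH / Σ(L/K) = 8.54 / 133.4 = 0.06401 m/d (same in every zone)
Zone A: v = q/n = 0.06401/0.33 = 0.1940 m/d → t_A = 563/0.1940 = 2903 d
Zone B: v = q/n = 0.06401/0.10 = 0.6401 m/d → t_B = 623/0.6401 = 973.4 d
Total t = 2903 + 973.4 = 3876 d
   = 3876 / 365 = 10.6 yr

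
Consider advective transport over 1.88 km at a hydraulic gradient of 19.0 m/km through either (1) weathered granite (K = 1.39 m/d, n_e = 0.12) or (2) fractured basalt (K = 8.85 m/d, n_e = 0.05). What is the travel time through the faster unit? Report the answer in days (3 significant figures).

Unit 1 (weathered granite): v = 1.39×0.019/0.12 = 0.2201 m/d, t = 1880/0.2201 = 8542 d
Unit 2 (fractured basalt): v = 8.85×0.019/0.05 = 3.363 m/d, t = 1880/3.363 = 559.0 d
Faster unit: t = 559 d

559 days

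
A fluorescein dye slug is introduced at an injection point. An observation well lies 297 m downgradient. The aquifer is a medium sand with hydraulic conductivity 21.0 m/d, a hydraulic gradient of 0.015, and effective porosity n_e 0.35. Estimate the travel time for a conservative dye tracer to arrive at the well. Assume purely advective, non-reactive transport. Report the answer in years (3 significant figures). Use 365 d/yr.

0.904 years

Darcy flux q = K·i = 21.0 × 0.015 = 0.3150 m/d
Average linear velocity = 0.3150 / 0.35 = 0.9000 m/d
t = L / v = 297 / 0.9000 = 330.0 d
   = 330.0 / 365 = 0.904 yr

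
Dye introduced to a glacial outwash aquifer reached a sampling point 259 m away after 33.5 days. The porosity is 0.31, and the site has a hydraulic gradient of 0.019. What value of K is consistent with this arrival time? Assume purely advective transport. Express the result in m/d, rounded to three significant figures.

126 m/d

v = L / t = 259 / 33.5 = 7.731 m/d
K = v · n / i = 7.731 × 0.31 / 0.019 = 126 m/d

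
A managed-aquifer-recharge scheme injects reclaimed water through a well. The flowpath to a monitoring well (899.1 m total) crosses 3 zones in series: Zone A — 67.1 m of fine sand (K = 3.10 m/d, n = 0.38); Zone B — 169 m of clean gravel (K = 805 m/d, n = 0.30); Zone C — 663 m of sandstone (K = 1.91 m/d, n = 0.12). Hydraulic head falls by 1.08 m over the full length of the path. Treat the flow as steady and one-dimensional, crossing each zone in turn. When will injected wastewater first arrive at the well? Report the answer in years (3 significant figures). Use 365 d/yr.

146 years

Steady 1-D flow in series ⇒ the Darcy flux q is identical in every zone and the zone head losses add (resistances L/K in series).
Σ(L/K) = 67.1/3.10 + 169/805 + 663/1.91 = 21.65 + 0.2099 + 347.1 = 369.0 d
q = ΔH / Σ(L/K) = 1.08 / 369.0 = 0.002927 m/d (same in every zone)
Zone A: v = q/n = 0.002927/0.38 = 0.007703 m/d → t_A = 67.1/0.007703 = 8711 d
Zone B: v = q/n = 0.002927/0.30 = 0.009757 m/d → t_B = 169/0.009757 = 17320 d
Zone C: v = q/n = 0.002927/0.12 = 0.02439 m/d → t_C = 663/0.02439 = 27180 d
Total t = 8711 + 17320 + 27180 = 53210 d
   = 53210 / 365 = 146 yr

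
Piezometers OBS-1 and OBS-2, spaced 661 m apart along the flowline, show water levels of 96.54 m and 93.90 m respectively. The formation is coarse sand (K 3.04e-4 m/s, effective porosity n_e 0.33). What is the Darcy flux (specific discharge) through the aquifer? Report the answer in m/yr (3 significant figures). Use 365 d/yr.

38.3 m/yr

Hydraulic gradient i = (96.54 − 93.90) / 661 = 2.64 / 661 = 0.003994
K = 3.04e-4 m/s × 86400 s/d = 26.27 m/d
q = Ki = 26.27 × 0.003994 = 0.1049 m/d
   = 0.1049 × 365 = 38.3 m/yr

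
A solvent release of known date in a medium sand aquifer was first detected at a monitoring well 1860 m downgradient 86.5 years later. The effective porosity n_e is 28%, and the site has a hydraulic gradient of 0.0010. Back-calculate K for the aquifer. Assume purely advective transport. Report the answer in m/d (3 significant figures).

t = 86.5 years = 31570 d
v = L / t = 1860 / 31570 = 0.05891 m/d
K = v · n / i = 0.05891 × 0.28 / 0.0010 = 16.5 m/d

16.5 m/d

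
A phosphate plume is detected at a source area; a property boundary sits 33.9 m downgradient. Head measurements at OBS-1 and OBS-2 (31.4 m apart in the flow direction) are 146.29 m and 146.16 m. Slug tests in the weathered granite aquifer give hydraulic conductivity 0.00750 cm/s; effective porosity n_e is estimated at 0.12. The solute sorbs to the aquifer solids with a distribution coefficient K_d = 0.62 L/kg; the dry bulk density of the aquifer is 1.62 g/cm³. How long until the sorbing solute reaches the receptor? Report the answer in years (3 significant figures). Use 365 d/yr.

Hydraulic gradient i = (146.29 − 146.16) / 31.4 = 0.13 / 31.4 = 0.004140
K = 0.00750 cm/s × 864 = 6.480 m/d
Darcy flux q = K·i = 6.480 × 0.004140 = 0.02683 m/d
Seepage velocity v = q / n = 0.02683 / 0.12 = 0.2236 m/d
Retardation R = 1 + ρ_b·K_d/n = 1 + 1.62×0.62/0.12 = 9.370
Contaminant velocity v_c = v/R = 0.2236/9.370 = 0.02386 m/d
t = L/v_c = 33.9/0.02386 = 1421 d
   = 1421/365 = 3.89 yr

3.89 years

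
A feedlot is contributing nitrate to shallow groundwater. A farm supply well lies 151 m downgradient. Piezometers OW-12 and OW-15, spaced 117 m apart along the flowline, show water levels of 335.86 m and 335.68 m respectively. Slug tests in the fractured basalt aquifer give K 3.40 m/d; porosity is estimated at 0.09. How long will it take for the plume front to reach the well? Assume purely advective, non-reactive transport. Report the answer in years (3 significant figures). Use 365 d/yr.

Hydraulic gradient i = (335.86 − 335.68) / 117 = 0.18 / 117 = 0.001538
Specific discharge q = 3.40 × 0.001538 = 0.005231 m/d
Seepage velocity v = q / n = 0.005231 / 0.09 = 0.05812 m/d
t = L / v = 151 / 0.05812 = 2598 d
   = 2598 / 365 = 7.12 yr

7.12 years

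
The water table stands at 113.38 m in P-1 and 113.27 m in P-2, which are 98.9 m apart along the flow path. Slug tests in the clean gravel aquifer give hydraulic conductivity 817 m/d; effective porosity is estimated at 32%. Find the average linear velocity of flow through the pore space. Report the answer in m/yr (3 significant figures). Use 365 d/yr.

1040 m/yr

Hydraulic gradient i = (113.38 − 113.27) / 98.9 = 0.11 / 98.9 = 0.001112
q = Ki = 817 × 0.001112 = 0.9087 m/d
v_s = q/n_e = 0.9087/0.32 = 2.840 m/d
   = 2.840 × 365 = 1040 m/yr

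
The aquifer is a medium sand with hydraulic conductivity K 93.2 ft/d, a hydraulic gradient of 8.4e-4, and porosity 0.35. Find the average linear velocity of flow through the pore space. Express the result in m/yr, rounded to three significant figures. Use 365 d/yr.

24.9 m/yr

K = 93.2 ft/d × 0.3048 = 28.41 m/d
Specific discharge q = 28.41 × 8.4e-4 = 0.02386 m/d
v = Ki/n = 28.41·8.4e-4/0.35 = 0.06818 m/d
   = 0.06818 × 365 = 24.9 m/yr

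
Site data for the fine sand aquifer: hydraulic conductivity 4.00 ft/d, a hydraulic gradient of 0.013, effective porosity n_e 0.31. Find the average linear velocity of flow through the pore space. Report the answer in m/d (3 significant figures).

K = 4.00 ft/d × 0.3048 = 1.219 m/d
Specific discharge q = 1.219 × 0.013 = 0.01585 m/d
Seepage velocity v = q / n = 0.01585 / 0.31 = 0.05113 m/d

0.0511 m/d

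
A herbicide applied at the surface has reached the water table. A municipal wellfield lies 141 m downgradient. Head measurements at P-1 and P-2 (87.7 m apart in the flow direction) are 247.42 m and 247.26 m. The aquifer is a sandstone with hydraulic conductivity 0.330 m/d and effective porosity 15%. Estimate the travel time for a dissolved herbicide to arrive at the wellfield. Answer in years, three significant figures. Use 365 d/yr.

96.2 years

Hydraulic gradient i = (247.42 − 247.26) / 87.7 = 0.16 / 87.7 = 0.001824
Specific discharge q = 0.330 × 0.001824 = 6.021e-4 m/d
v = Ki/n = 0.330·0.001824/0.15 = 0.004014 m/d
t = L / v = 141 / 0.004014 = 35130 d
   = 35130 / 365 = 96.2 yr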